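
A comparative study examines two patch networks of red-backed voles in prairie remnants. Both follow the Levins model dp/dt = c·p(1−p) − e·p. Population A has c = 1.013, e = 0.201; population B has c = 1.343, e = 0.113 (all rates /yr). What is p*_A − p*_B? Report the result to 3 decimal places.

-0.114

A: p*_A = 1 − 0.201/1.013 = 0.8016.
B: p*_B = 1 − 0.113/1.343 = 0.9159.
p*_A − p*_B = 0.8016 − 0.9159 = -0.1143.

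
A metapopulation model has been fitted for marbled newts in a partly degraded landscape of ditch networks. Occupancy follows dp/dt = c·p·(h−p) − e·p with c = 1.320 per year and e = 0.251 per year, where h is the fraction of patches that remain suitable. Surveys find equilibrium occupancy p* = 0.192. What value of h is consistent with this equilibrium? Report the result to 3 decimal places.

At equilibrium c(h−p*) = e, so h = p* + e/c.
h = 0.192 + 0.251/1.320 = 0.192 + 0.1902 = 0.3822.

0.382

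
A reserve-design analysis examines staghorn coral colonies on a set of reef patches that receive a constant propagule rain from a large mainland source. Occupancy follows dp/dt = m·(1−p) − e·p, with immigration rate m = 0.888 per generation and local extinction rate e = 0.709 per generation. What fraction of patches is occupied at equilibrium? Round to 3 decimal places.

At equilibrium the propagule rain into empty patches balances local extinction: m(1−p*) = e·p*.
p* = m/(m+e) = 0.888/(0.888+0.709) = 0.888/1.5970 = 0.5560.

0.556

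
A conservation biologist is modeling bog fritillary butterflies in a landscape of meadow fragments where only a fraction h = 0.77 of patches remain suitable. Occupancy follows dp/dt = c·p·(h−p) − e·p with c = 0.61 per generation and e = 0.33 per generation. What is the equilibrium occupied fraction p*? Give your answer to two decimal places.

0.23

Setting dp/dt = 0 and dividing by p* gives c·(h−p*) = e.
So p* = h − e/c = 0.77 − 0.33/0.61 = 0.77 − 0.5410 = 0.2290.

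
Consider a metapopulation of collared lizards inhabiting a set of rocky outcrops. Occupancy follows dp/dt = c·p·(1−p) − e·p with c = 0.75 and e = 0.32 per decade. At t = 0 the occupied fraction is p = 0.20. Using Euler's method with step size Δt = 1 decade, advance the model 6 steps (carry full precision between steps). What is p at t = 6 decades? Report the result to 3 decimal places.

Update rule: p ← p + [c·p·(1−p) − e·p]·Δt with Δt = 1.
t = 1: p = 0.20000 + (+0.05600) = 0.25600
t = 2: p = 0.25600 + (+0.06093) = 0.31693
t = 3: p = 0.31693 + (+0.06095) = 0.37787
t = 4: p = 0.37787 + (+0.05539) = 0.43327
t = 5: p = 0.43327 + (+0.04551) = 0.47878
t = 6: p = 0.47878 + (+0.03395) = 0.51273

0.513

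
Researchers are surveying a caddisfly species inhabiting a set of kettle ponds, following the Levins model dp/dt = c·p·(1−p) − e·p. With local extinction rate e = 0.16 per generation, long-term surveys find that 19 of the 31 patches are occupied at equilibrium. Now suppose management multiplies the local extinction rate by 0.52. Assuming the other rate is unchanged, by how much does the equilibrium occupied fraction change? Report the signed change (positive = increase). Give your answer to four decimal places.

Observed p* = 19/31 = 0.61290.
Balance c(1−p*) = e gives c = e/(1 − 0.61290) = 0.16/0.38710 = 0.41333.
New p* = 1 − e/c = 1 − 0.08320/0.41333 = 0.79871.
Δp* = 0.79871 − 0.61290 = +0.18581.

0.1858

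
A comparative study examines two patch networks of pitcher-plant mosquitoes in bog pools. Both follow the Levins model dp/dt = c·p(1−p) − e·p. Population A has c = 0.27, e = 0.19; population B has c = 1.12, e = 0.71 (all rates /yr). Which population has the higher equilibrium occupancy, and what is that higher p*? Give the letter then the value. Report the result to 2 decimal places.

A: p*_A = 1 − 0.19/0.27 = 0.2963.
B: p*_B = 1 − 0.71/1.12 = 0.3661.
B is higher at 0.3661.

B, 0.37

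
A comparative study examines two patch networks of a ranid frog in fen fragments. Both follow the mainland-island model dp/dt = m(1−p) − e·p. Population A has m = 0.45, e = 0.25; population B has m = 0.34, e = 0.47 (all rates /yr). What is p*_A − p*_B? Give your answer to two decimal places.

0.22

A: p*_A = m/(m+e) = 0.45/0.7000 = 0.6429.
B: p*_B = 0.34/0.8100 = 0.4198.
p*_A − p*_B = 0.6429 − 0.4198 = 0.2231.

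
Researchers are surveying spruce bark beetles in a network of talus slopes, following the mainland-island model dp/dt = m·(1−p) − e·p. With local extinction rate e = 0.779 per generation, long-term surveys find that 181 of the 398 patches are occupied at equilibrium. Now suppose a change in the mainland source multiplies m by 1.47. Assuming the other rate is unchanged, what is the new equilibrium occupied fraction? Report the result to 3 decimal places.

Observed p* = 181/398 = 0.45477.
Balance m(1−p*) = e·p* gives m = e·p*/(1−p*) = 0.779×0.45477/0.54523 = 0.64975.
New p* = m/(m+e) = 0.95513/(0.95513+0.77900) = 0.55078.

0.551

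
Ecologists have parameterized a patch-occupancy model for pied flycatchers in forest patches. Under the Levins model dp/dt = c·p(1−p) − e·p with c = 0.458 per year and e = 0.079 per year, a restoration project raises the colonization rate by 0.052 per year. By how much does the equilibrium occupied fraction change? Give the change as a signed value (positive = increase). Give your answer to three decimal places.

0.018

Before: p* = 1 − 0.079/0.458 = 0.8275.
After the change, c = 0.51, e = 0.079, so p* = 1 − 0.079/0.51 = 0.8451.
Δp* = 0.8451 − 0.8275 = +0.0176.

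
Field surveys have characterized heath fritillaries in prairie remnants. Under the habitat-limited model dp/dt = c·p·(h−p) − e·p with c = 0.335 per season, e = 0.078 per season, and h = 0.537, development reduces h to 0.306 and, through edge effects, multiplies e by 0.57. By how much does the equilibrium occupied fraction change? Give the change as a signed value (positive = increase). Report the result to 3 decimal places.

-0.131

Before: p* = h − e/c = 0.537 − 0.078/0.335 = 0.537 − 0.2328 = 0.3042.
After: c = 0.335, e = 0.04446, h = 0.306; p* = 0.306 − 0.04446/0.335 = 0.1733.
Δp* = 0.1733 − 0.3042 = -0.1309.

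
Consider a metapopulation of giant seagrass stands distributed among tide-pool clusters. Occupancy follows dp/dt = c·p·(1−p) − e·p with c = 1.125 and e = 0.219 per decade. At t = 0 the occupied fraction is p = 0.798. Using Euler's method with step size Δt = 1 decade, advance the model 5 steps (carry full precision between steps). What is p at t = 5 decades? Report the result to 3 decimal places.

Update rule: p ← p + [c·p·(1−p) − e·p]·Δt with Δt = 1.
p: 0.79800 → 0.80458  (Δp = +0.00658)
p: 0.80458 → 0.80526  (Δp = +0.00068)
p: 0.80526 → 0.80533  (Δp = +0.00006)
p: 0.80533 → 0.80533  (Δp = +0.00001)
p: 0.80533 → 0.80533  (Δp = +0.00000)

0.805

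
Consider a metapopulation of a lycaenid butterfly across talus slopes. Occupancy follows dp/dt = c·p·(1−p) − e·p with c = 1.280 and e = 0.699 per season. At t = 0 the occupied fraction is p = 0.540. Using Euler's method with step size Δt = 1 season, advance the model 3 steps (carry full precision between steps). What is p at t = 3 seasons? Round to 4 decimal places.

Update rule: p ← p + [c·p·(1−p) − e·p]·Δt with Δt = 1.
  1  |  dp/dt·Δt = -0.059508  |  p_1 = 0.480492
  2  |  dp/dt·Δt = -0.016351  |  p_2 = 0.464141
  3  |  dp/dt·Δt = -0.006080  |  p_3 = 0.458061

0.4581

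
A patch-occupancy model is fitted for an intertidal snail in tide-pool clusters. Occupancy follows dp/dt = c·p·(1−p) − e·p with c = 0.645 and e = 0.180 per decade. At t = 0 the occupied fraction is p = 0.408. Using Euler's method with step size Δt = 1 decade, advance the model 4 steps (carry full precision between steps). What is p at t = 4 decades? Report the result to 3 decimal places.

0.661

Update rule: p ← p + [c·p·(1−p) − e·p]·Δt with Δt = 1.
p: 0.40800 → 0.49035  (Δp = +0.08235)
p: 0.49035 → 0.56328  (Δp = +0.07293)
p: 0.56328 → 0.62055  (Δp = +0.05728)
p: 0.62055 → 0.66073  (Δp = +0.04018)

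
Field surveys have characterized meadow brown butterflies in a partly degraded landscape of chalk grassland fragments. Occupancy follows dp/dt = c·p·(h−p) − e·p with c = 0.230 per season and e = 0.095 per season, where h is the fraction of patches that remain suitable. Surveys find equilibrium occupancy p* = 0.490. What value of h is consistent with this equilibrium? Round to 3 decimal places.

0.903

At equilibrium c(h−p*) = e, so h = p* + e/c.
h = 0.490 + 0.095/0.230 = 0.490 + 0.4130 = 0.9030.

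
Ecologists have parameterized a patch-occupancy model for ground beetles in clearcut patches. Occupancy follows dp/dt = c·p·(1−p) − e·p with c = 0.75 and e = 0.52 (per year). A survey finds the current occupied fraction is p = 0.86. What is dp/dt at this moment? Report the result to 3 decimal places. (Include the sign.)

-0.357

Colonization term: c·p·(1−p) = 0.75×0.86×0.1400 = 0.09030.
Extinction term: e·p = 0.44720.
dp/dt = 0.09030 − 0.44720 = -0.35690.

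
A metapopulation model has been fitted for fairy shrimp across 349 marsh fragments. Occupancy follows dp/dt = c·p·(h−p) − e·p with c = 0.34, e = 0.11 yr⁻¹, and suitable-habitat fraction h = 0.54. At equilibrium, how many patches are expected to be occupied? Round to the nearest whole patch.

76

p* = h − e/c = 0.54 − 0.3235 = 0.2165.
Expected occupied patches = N × p* = 349 × 0.2165 = 75.55 ≈ 76.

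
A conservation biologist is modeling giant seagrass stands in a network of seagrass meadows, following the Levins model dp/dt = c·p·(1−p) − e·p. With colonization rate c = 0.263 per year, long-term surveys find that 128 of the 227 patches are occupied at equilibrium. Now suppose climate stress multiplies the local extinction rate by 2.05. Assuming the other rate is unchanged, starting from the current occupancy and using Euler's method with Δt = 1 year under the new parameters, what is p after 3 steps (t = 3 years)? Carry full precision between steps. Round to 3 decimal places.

0.405

Observed p* = 128/227 = 0.56388.
Balance c(1−p*) = e gives e = 0.263×(1 − 0.56388) = 0.11470.
Starting from p₀ = 0.56388; update p ← p + (dp/dt)·Δt with the new parameters.
t = 1: p = 0.56388 + (-0.06791) = 0.49597
t = 2: p = 0.49597 + (-0.05087) = 0.44509
t = 3: p = 0.44509 + (-0.03970) = 0.40539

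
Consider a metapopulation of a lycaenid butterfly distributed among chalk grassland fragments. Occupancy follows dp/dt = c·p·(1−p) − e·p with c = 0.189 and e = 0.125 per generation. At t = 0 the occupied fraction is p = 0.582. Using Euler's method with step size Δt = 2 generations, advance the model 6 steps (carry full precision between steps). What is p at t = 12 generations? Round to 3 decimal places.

0.410

Update rule: p ← p + [c·p·(1−p) − e·p]·Δt with Δt = 2.
p: 0.58200 → 0.52846  (Δp = -0.05354)
p: 0.52846 → 0.49054  (Δp = -0.03792)
p: 0.49054 → 0.46237  (Δp = -0.02817)
p: 0.46237 → 0.44074  (Δp = -0.02163)
p: 0.44074 → 0.42373  (Δp = -0.01701)
p: 0.42373 → 0.41010  (Δp = -0.01363)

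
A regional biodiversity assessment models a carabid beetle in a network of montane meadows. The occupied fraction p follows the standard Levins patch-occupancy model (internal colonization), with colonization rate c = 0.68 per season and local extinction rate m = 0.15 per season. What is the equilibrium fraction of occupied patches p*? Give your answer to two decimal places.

At equilibrium, colonization balances extinction: c·p*·(1−p*) = m·p*.
So p* = 1 − m/c = 1 − 0.15/0.68 = 1 − 0.2206 = 0.7794.

0.78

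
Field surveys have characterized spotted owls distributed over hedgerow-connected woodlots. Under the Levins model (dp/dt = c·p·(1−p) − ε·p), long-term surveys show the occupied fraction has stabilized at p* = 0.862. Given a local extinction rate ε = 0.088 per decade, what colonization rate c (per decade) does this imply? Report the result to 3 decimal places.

0.638

At equilibrium c(1−p*) = ε, so c = ε/(1−p*).
c = 0.088/(1 − 0.862) = 0.088/0.1380 = 0.6377.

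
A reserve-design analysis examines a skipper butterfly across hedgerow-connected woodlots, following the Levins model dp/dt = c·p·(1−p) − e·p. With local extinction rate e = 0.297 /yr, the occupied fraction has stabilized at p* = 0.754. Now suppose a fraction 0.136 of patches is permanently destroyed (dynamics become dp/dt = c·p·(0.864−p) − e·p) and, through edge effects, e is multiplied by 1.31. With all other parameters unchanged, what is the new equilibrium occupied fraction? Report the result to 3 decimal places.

Balance c(1−p*) = e gives c = e/(1 − 0.75400) = 0.297/0.24600 = 1.20732.
New p* = 0.864 − e/c = 0.864 − 0.38907/1.20732 = 0.54174.

0.542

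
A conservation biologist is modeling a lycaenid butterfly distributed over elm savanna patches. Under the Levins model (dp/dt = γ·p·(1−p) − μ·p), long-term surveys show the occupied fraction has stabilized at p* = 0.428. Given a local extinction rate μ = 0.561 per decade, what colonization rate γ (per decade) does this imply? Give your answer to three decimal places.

0.981

At equilibrium γ(1−p*) = μ, so γ = μ/(1−p*).
γ = 0.561/(1 − 0.428) = 0.561/0.5720 = 0.9808.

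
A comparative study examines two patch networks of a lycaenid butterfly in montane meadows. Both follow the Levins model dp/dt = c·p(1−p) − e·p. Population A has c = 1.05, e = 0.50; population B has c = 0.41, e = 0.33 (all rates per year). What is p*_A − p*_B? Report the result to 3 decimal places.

0.329

A: p*_A = 1 − 0.50/1.05 = 0.5238.
B: p*_B = 1 − 0.33/0.41 = 0.1951.
p*_A − p*_B = 0.5238 − 0.1951 = 0.3287.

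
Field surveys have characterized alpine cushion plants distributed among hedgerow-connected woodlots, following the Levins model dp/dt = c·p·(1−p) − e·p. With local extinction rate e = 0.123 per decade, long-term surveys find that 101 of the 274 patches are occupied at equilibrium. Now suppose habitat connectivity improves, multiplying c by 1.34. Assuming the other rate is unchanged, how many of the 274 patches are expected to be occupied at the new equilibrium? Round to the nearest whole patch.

145

Observed p* = 101/274 = 0.36861.
Balance c(1−p*) = e gives c = e/(1 − 0.36861) = 0.123/0.63139 = 0.19481.
New p* = 1 − e/c = 1 − 0.12300/0.26105 = 0.52883.
Expected occupied = 274 × 0.52883 = 144.90 ≈ 145.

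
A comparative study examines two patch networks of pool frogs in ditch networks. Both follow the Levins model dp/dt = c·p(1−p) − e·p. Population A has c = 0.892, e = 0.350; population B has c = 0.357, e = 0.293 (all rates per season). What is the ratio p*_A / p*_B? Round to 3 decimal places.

3.389

A: p*_A = 1 − 0.350/0.892 = 0.6076.
B: p*_B = 1 − 0.293/0.357 = 0.1793.
p*_A / p*_B = 0.6076/0.1793 = 3.3894.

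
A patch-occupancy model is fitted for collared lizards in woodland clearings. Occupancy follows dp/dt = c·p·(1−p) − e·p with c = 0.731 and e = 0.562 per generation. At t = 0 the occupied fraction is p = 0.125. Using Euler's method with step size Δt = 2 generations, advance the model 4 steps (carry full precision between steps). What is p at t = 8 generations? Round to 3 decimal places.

0.193

Update rule: p ← p + [c·p·(1−p) − e·p]·Δt with Δt = 2.
  1  |  dp/dt·Δt = +0.019406  |  p_1 = 0.144406
  2  |  dp/dt·Δt = +0.018322  |  p_2 = 0.162728
  3  |  dp/dt·Δt = +0.016288  |  p_3 = 0.179016
  4  |  dp/dt·Δt = +0.013655  |  p_4 = 0.192671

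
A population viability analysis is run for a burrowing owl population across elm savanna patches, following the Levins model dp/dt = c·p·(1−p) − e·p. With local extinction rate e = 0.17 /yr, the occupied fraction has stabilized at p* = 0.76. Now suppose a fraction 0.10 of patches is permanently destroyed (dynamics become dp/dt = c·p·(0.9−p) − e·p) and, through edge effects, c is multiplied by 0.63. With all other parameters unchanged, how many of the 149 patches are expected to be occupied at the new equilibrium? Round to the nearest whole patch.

77

Balance c(1−p*) = e gives c = e/(1 − 0.76000) = 0.17/0.24000 = 0.70833.
New p* = 0.9 − e/c = 0.9 − 0.17000/0.44625 = 0.51905.
Expected occupied = 149 × 0.51905 = 77.34 ≈ 77.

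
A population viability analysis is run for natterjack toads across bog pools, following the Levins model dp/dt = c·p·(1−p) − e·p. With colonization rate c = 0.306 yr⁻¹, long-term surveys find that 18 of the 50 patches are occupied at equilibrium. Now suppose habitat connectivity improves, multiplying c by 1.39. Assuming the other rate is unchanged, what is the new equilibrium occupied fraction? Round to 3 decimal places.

Observed p* = 18/50 = 0.36000.
Balance c(1−p*) = e gives e = 0.306×(1 − 0.36000) = 0.19584.
New p* = 1 − e/c = 1 − 0.19584/0.42534 = 0.53957.

0.540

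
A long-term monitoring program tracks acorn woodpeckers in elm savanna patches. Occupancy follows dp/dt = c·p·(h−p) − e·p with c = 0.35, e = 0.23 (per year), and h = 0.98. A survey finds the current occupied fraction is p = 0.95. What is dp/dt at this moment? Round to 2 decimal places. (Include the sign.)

-0.21

Colonization term: c·p·(h−p) = 0.35×0.95×0.0300 = 0.00998.
Extinction term: e·p = 0.21850.
dp/dt = 0.00998 − 0.21850 = -0.20852.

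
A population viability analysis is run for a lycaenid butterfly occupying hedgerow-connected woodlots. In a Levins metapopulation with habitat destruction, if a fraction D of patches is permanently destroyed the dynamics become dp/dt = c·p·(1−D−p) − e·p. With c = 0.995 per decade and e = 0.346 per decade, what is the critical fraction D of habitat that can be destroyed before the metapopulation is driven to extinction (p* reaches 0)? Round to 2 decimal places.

0.65

The nontrivial equilibrium is p* = (1−D) − e/c; extinction occurs when this hits zero.
So D_crit = 1 − e/c = 1 − 0.346/0.995 = 1 − 0.3477 = 0.6523.
This equals the undisturbed p*, a classic result of Lande's extension.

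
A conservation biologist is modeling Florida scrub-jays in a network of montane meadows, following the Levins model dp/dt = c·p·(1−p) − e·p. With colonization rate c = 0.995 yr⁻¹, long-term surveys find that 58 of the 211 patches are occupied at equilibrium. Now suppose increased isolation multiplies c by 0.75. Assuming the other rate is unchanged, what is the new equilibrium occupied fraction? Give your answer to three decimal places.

Observed p* = 58/211 = 0.27488.
Balance c(1−p*) = e gives e = 0.995×(1 − 0.27488) = 0.72149.
New p* = 1 − e/c = 1 − 0.72149/0.74625 = 0.03318.

0.033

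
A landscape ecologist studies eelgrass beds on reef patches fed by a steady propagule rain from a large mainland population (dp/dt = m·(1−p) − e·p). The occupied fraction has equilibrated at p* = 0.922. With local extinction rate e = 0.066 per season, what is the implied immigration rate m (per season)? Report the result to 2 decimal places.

0.78

At equilibrium m(1−p*) = e·p*, so m = e·p*/(1−p*).
m = 0.066 × 0.922 / 0.0780 = 0.0609/0.0780 = 0.7802.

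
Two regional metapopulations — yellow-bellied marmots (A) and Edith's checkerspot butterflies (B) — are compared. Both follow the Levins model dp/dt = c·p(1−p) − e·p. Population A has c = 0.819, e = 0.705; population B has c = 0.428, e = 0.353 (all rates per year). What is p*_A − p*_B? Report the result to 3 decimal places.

A: p*_A = 1 − 0.705/0.819 = 0.1392.
B: p*_B = 1 − 0.353/0.428 = 0.1752.
p*_A − p*_B = 0.1392 − 0.1752 = -0.0360.

-0.036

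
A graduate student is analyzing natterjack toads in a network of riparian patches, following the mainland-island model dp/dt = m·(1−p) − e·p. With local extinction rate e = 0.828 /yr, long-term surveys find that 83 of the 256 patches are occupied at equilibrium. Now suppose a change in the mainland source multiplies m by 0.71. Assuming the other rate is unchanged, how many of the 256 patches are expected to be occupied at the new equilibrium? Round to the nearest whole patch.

Observed p* = 83/256 = 0.32422.
Balance m(1−p*) = e·p* gives m = e·p*/(1−p*) = 0.828×0.32422/0.67578 = 0.39725.
New p* = m/(m+e) = 0.28205/(0.28205+0.82800) = 0.25409.
Expected occupied = 256 × 0.25409 = 65.05 ≈ 65.

65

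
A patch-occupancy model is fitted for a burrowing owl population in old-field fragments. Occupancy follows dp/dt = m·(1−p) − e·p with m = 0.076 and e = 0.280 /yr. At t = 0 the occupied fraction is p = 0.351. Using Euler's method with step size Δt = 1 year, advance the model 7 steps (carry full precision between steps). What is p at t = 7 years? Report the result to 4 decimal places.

Update rule: p ← p + [m·(1−p) − e·p]·Δt with Δt = 1.
  1  |  dp/dt·Δt = -0.048956  |  p_1 = 0.302044
  2  |  dp/dt·Δt = -0.031528  |  p_2 = 0.270516
  3  |  dp/dt·Δt = -0.020304  |  p_3 = 0.250213
  4  |  dp/dt·Δt = -0.013076  |  p_4 = 0.237137
  5  |  dp/dt·Δt = -0.008421  |  p_5 = 0.228716
  6  |  dp/dt·Δt = -0.005423  |  p_6 = 0.223293
  7  |  dp/dt·Δt = -0.003492  |  p_7 = 0.219801

0.2198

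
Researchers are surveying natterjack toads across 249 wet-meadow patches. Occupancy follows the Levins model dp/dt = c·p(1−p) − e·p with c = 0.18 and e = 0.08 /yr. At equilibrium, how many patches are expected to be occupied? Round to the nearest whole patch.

138

p* = 1 − e/c = 1 − 0.08/0.18 = 0.5556.
Expected occupied patches = N × p* = 249 × 0.5556 = 138.33 ≈ 138.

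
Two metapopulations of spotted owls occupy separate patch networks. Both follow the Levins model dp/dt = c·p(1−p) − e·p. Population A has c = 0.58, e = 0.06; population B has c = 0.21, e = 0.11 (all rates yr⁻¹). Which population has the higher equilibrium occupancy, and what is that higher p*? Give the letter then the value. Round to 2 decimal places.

A: p*_A = 1 − 0.06/0.58 = 0.8966.
B: p*_B = 1 − 0.11/0.21 = 0.4762.
A is higher at 0.8966.

A, 0.90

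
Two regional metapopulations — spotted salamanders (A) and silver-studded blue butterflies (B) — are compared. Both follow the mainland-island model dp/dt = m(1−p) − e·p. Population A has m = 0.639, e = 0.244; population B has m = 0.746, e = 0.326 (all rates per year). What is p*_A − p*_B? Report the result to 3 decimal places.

A: p*_A = m/(m+e) = 0.639/0.8830 = 0.7237.
B: p*_B = 0.746/1.0720 = 0.6959.
p*_A − p*_B = 0.7237 − 0.6959 = 0.0278.

0.028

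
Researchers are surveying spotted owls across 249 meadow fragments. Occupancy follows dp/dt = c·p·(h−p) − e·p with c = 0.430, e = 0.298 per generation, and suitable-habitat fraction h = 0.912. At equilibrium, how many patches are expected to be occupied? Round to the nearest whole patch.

p* = h − e/c = 0.912 − 0.6930 = 0.2190.
Expected occupied patches = N × p* = 249 × 0.2190 = 54.53 ≈ 55.

55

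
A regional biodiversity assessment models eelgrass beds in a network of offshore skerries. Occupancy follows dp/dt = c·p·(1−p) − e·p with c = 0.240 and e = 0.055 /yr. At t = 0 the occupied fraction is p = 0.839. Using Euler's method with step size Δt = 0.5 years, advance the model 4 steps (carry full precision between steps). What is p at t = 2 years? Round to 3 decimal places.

0.816

Update rule: p ← p + [c·p·(1−p) − e·p]·Δt with Δt = 0.5.
  1  |  dp/dt·Δt = -0.006863  |  p_1 = 0.832137
  2  |  dp/dt·Δt = -0.006122  |  p_2 = 0.826015
  3  |  dp/dt·Δt = -0.005470  |  p_3 = 0.820546
  4  |  dp/dt·Δt = -0.004895  |  p_4 = 0.815651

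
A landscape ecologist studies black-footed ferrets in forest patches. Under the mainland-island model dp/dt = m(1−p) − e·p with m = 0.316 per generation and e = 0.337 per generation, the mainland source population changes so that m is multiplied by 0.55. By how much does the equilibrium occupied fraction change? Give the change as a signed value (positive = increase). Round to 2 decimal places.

Before: p* = 0.316/(0.316+0.337) = 0.4839.
After: m = 0.1738, e = 0.337; p* = 0.1738/0.5108 = 0.3403.
Δp* = 0.3403 − 0.4839 = -0.1437.

-0.14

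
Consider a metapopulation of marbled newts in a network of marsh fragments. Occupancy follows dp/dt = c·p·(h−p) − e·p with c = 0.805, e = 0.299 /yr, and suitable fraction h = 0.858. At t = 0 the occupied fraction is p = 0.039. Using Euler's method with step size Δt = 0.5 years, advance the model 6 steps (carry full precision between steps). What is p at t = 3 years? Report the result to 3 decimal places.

0.101

Update rule: p ← p + [c·p·(h−p) − e·p]·Δt with Δt = 0.5.
t = 0.5: p = 0.03900 + (+0.00703) = 0.04603
t = 1: p = 0.04603 + (+0.00816) = 0.05419
t = 1.5: p = 0.05419 + (+0.00943) = 0.06362
t = 2: p = 0.06362 + (+0.01083) = 0.07445
t = 2.5: p = 0.07445 + (+0.01235) = 0.08680
t = 3: p = 0.08680 + (+0.01397) = 0.10076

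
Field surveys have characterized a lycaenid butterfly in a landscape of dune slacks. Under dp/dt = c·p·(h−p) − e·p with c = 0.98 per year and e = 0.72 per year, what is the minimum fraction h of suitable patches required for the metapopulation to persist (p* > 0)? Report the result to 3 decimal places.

0.735

p* = h − e/c is positive only when h > e/c.
h_min = e/c = 0.72/0.98 = 0.7347.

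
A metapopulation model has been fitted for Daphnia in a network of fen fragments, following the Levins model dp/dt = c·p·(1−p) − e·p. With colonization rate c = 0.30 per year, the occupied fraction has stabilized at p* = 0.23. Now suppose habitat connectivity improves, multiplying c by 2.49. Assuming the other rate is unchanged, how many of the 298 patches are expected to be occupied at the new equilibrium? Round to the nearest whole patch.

Balance c(1−p*) = e gives e = 0.30×(1 − 0.23000) = 0.23100.
New p* = 1 − e/c = 1 − 0.23100/0.74700 = 0.69076.
Expected occupied = 298 × 0.69076 = 205.85 ≈ 206.

206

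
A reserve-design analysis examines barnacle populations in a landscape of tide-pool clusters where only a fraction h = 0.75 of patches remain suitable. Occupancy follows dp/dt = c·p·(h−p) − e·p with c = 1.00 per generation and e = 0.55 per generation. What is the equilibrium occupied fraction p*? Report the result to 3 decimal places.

Setting dp/dt = 0 and dividing by p* gives c·(h−p*) = e.
So p* = h − e/c = 0.75 − 0.55/1.00 = 0.75 − 0.5500 = 0.2000.

0.200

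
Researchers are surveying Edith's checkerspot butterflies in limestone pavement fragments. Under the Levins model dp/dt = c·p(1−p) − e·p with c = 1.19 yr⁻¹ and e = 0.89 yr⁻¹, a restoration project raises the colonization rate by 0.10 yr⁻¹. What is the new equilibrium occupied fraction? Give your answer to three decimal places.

0.310

Before: p* = 1 − 0.89/1.19 = 0.2521.
After the change, c = 1.29, e = 0.89, so p* = 1 − 0.89/1.29 = 0.3101.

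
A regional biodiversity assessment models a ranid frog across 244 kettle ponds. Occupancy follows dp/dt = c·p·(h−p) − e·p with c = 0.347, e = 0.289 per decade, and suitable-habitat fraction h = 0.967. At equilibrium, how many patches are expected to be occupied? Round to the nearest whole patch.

p* = h − e/c = 0.967 − 0.8329 = 0.1341.
Expected occupied patches = N × p* = 244 × 0.1341 = 32.73 ≈ 33.

33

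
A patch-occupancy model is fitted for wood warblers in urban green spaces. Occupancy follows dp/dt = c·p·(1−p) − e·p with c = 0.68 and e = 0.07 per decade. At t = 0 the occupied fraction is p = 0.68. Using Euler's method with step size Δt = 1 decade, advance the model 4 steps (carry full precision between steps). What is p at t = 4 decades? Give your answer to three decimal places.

Update rule: p ← p + [c·p·(1−p) − e·p]·Δt with Δt = 1.
p: 0.68000 → 0.78037  (Δp = +0.10037)
p: 0.78037 → 0.84229  (Δp = +0.06192)
p: 0.84229 → 0.87366  (Δp = +0.03137)
p: 0.87366 → 0.88756  (Δp = +0.01390)

0.888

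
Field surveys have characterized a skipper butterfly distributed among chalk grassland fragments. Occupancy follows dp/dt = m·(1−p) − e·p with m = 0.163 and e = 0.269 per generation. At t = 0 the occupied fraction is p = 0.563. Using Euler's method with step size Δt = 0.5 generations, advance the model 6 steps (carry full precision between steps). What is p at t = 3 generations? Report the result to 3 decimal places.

0.420

Update rule: p ← p + [m·(1−p) − e·p]·Δt with Δt = 0.5.
  1  |  dp/dt·Δt = -0.040108  |  p_1 = 0.522892
  2  |  dp/dt·Δt = -0.031445  |  p_2 = 0.491447
  3  |  dp/dt·Δt = -0.024653  |  p_3 = 0.466795
  4  |  dp/dt·Δt = -0.019328  |  p_4 = 0.447467
  5  |  dp/dt·Δt = -0.015153  |  p_5 = 0.432314
  6  |  dp/dt·Δt = -0.011880  |  p_6 = 0.420434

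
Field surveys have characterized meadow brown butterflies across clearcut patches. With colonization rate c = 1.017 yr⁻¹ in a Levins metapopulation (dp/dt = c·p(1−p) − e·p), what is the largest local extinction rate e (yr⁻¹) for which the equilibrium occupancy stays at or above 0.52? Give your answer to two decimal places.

1 − e/c ≥ 0.52 ⇒ e ≤ c(1 − 0.52) = 1.017 × 0.4800.
e_max = 0.4882.

0.49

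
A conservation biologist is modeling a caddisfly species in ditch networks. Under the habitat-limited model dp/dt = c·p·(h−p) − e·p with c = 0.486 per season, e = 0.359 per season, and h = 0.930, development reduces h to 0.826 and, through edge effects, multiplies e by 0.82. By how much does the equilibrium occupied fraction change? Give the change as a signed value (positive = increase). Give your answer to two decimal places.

0.03

Before: p* = h − e/c = 0.930 − 0.359/0.486 = 0.930 − 0.7387 = 0.1913.
After: c = 0.486, e = 0.29438, h = 0.826; p* = 0.826 − 0.29438/0.486 = 0.2203.
Δp* = 0.2203 − 0.1913 = +0.0290.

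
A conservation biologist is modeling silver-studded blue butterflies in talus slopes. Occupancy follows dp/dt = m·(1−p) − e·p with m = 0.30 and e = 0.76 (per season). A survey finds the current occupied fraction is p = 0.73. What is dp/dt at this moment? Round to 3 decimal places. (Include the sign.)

-0.474

Colonization term: m·(1−p) = 0.30×0.2700 = 0.08100.
Extinction term: e·p = 0.55480.
dp/dt = 0.08100 − 0.55480 = -0.47380.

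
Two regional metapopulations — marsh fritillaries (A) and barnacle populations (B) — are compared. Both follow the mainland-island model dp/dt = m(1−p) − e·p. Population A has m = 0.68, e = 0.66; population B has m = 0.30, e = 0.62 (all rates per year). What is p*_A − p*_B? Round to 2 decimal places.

0.18

A: p*_A = m/(m+e) = 0.68/1.3400 = 0.5075.
B: p*_B = 0.30/0.9200 = 0.3261.
p*_A − p*_B = 0.5075 − 0.3261 = 0.1814.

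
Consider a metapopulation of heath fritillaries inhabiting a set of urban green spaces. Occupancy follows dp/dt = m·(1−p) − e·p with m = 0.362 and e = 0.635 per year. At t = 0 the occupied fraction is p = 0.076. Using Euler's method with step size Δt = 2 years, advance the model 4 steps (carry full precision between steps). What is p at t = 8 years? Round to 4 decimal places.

Update rule: p ← p + [m·(1−p) − e·p]·Δt with Δt = 2.
  1  |  dp/dt·Δt = +0.572456  |  p_1 = 0.648456
  2  |  dp/dt·Δt = -0.569021  |  p_2 = 0.079435
  3  |  dp/dt·Δt = +0.565607  |  p_3 = 0.645042
  4  |  dp/dt·Δt = -0.562213  |  p_4 = 0.082828

0.0828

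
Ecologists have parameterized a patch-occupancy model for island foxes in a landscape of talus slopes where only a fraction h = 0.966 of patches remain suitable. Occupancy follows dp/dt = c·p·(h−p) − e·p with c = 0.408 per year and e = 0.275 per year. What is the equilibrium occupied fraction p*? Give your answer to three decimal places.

Setting dp/dt = 0 and dividing by p* gives c·(h−p*) = e.
So p* = h − e/c = 0.966 − 0.275/0.408 = 0.966 − 0.6740 = 0.2920.

0.292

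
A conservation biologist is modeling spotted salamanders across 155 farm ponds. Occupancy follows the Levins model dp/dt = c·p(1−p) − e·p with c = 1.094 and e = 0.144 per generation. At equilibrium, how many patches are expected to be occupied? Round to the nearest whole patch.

p* = 1 − e/c = 1 − 0.144/1.094 = 0.8684.
Expected occupied patches = N × p* = 155 × 0.8684 = 134.60 ≈ 135.

135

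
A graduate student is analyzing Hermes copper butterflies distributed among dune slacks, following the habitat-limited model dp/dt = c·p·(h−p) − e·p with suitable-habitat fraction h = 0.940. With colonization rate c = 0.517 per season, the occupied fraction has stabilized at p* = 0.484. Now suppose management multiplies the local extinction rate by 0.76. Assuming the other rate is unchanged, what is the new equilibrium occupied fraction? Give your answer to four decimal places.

Balance c(h−p*) = e gives e = 0.517×(0.94 − 0.48400) = 0.23575.
New p* = 0.94 − e/c = 0.94 − 0.17917/0.51700 = 0.59344.

0.5934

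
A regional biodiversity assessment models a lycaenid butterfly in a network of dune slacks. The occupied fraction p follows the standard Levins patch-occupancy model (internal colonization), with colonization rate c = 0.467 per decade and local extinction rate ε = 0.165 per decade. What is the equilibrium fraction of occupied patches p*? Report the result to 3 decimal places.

0.647

At equilibrium, colonization balances extinction: c·p*·(1−p*) = ε·p*.
So p* = 1 − ε/c = 1 − 0.165/0.467 = 1 − 0.3533 = 0.6467.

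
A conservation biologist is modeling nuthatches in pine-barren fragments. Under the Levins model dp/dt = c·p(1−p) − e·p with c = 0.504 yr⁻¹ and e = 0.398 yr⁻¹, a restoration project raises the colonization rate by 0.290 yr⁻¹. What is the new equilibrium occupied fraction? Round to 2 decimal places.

Before: p* = 1 − 0.398/0.504 = 0.2103.
After the change, c = 0.794, e = 0.398, so p* = 1 − 0.398/0.794 = 0.4987.

0.50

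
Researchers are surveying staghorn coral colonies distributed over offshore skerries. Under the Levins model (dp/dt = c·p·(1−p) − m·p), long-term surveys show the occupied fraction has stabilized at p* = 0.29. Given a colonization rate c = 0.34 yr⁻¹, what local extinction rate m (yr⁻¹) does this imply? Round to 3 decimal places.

0.241

At equilibrium c(1−p*) = m.
m = 0.34 × (1 − 0.29) = 0.34 × 0.7100 = 0.2414.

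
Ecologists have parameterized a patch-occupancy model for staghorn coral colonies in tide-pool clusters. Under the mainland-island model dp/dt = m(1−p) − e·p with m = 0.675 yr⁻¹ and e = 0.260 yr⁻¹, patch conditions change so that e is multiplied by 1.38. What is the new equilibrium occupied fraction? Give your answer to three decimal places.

Before: p* = 0.675/(0.675+0.260) = 0.7219.
After: m = 0.675, e = 0.3588; p* = 0.675/1.0338 = 0.6529.

0.653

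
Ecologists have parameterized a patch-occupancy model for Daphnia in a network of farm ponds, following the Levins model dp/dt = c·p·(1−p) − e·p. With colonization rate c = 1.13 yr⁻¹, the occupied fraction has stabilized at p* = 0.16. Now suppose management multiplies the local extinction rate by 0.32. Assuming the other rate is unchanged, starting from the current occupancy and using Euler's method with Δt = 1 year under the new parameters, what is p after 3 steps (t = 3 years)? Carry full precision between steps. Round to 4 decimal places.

Balance c(1−p*) = e gives e = 1.13×(1 − 0.16000) = 0.94920.
Starting from p₀ = 0.16000; update p ← p + (dp/dt)·Δt with the new parameters.
t = 1: p = 0.16000 + (+0.10327) = 0.26327
t = 2: p = 0.26327 + (+0.13921) = 0.40248
t = 3: p = 0.40248 + (+0.14950) = 0.55198

0.5520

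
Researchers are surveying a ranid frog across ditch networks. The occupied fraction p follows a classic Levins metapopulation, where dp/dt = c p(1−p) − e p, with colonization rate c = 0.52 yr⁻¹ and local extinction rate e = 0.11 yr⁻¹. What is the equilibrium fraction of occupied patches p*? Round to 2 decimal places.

At equilibrium, colonization balances extinction: c·p*·(1−p*) = e·p*.
So p* = 1 − e/c = 1 − 0.11/0.52 = 1 − 0.2115 = 0.7885.

0.79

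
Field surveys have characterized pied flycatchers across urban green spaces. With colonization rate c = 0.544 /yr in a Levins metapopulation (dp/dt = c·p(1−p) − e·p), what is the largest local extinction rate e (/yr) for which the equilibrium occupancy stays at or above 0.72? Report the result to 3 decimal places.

0.152

1 − e/c ≥ 0.72 ⇒ e ≤ c(1 − 0.72) = 0.544 × 0.2800.
e_max = 0.1523.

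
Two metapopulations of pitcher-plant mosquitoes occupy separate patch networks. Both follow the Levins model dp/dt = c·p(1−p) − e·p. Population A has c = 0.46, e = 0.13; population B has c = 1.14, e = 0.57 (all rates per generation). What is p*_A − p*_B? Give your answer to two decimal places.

0.22

A: p*_A = 1 − 0.13/0.46 = 0.7174.
B: p*_B = 1 − 0.57/1.14 = 0.5000.
p*_A − p*_B = 0.7174 − 0.5000 = 0.2174.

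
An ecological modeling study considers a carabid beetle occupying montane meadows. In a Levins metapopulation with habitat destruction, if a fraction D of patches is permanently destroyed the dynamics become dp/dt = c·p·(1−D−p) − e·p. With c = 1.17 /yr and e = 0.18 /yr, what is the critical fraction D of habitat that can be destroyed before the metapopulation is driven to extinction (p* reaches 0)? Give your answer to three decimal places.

The nontrivial equilibrium is p* = (1−D) − e/c; extinction occurs when this hits zero.
So D_crit = 1 − e/c = 1 − 0.18/1.17 = 1 − 0.1538 = 0.8462.
Note this equals the original equilibrium occupancy — the Levins extinction-debt result.

0.846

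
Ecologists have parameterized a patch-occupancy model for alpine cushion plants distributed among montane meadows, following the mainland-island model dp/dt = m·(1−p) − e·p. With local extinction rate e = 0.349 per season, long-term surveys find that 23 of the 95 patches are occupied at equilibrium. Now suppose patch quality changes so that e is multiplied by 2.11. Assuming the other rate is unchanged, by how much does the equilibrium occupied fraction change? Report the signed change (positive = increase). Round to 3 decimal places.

Observed p* = 23/95 = 0.24211.
Balance m(1−p*) = e·p* gives m = e·p*/(1−p*) = 0.349×0.24211/0.75789 = 0.11149.
New p* = m/(m+e) = 0.11149/(0.11149+0.73639) = 0.13149.
Δp* = 0.13149 − 0.24211 = -0.11062.

-0.111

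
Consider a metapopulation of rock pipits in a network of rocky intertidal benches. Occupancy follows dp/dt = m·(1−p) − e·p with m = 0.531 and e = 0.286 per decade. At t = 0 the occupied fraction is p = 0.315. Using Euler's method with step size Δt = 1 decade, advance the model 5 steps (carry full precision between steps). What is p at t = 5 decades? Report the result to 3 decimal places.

Update rule: p ← p + [m·(1−p) − e·p]·Δt with Δt = 1.
  1  |  dp/dt·Δt = +0.273645  |  p_1 = 0.588645
  2  |  dp/dt·Δt = +0.050077  |  p_2 = 0.638722
  3  |  dp/dt·Δt = +0.009164  |  p_3 = 0.647886
  4  |  dp/dt·Δt = +0.001677  |  p_4 = 0.649563
  5  |  dp/dt·Δt = +0.000307  |  p_5 = 0.649870

0.650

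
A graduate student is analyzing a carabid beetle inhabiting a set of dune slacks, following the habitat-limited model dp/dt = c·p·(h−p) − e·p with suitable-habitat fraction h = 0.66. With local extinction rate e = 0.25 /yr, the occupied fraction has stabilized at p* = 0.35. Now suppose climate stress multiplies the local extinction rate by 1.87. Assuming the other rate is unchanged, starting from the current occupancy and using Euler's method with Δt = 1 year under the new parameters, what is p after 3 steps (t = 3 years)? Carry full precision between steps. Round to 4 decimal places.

0.2030

Balance c(h−p*) = e gives c = e/(0.66 − 0.35000) = 0.25/0.31000 = 0.80645.
Starting from p₀ = 0.35000; update p ← p + (dp/dt)·Δt with the new parameters.
p: 0.35000 → 0.27387  (Δp = -0.07612)
p: 0.27387 → 0.23112  (Δp = -0.04275)
p: 0.23112 → 0.20301  (Δp = -0.02811)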